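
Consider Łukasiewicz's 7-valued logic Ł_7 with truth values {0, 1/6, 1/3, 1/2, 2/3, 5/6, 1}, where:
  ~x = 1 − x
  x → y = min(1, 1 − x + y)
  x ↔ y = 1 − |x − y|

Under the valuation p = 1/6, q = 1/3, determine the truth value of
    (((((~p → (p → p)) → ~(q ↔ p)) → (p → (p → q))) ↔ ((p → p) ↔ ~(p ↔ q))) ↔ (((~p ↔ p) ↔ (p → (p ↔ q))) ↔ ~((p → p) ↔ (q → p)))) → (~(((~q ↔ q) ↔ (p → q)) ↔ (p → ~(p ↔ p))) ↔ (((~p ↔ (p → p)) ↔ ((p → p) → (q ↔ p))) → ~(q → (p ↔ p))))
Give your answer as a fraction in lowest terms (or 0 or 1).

1

~p = ~1/6 = 5/6
p → p = 1/6 → 1/6 = 1
~p → (p → p) = 5/6 → 1 = 1
q ↔ p = 1/3 ↔ 1/6 = 5/6
~(q ↔ p) = ~5/6 = 1/6
(~p → (p → p)) → ~(q ↔ p) = 1 → 1/6 = 1/6
p → q = 1/6 → 1/3 = 1
p → (p → q) = 1/6 → 1 = 1
((~p → (p → p)) → ~(q ↔ p)) → (p → (p → q)) = 1/6 → 1 = 1
p → p = 1/6 → 1/6 = 1
p ↔ q = 1/6 ↔ 1/3 = 5/6
~(p ↔ q) = ~5/6 = 1/6
(p → p) ↔ ~(p ↔ q) = 1 ↔ 1/6 = 1/6
(((~p → (p → p)) → ~(q ↔ p)) → (p → (p → q))) ↔ ((p → p) ↔ ~(p ↔ q)) = 1 ↔ 1/6 = 1/6
~p = ~1/6 = 5/6
~p ↔ p = 5/6 ↔ 1/6 = 1/3
p ↔ q = 1/6 ↔ 1/3 = 5/6
p → (p ↔ q) = 1/6 → 5/6 = 1
(~p ↔ p) ↔ (p → (p ↔ q)) = 1/3 ↔ 1 = 1/3
p → p = 1/6 → 1/6 = 1
q → p = 1/3 → 1/6 = 5/6
(p → p) ↔ (q → p) = 1 ↔ 5/6 = 5/6
~((p → p) ↔ (q → p)) = ~5/6 = 1/6
((~p ↔ p) ↔ (p → (p ↔ q))) ↔ ~((p → p) ↔ (q → p)) = 1/3 ↔ 1/6 = 5/6
((((~p → (p → p)) → ~(q ↔ p)) → (p → (p → q))) ↔ ((p → p) ↔ ~(p ↔ q))) ↔ (((~p ↔ p) ↔ (p → (p ↔ q))) ↔ ~((p → p) ↔ (q → p))) = 1/6 ↔ 5/6 = 1/3
~q = ~1/3 = 2/3
~q ↔ q = 2/3 ↔ 1/3 = 2/3
p → q = 1/6 → 1/3 = 1
(~q ↔ q) ↔ (p → q) = 2/3 ↔ 1 = 2/3
p ↔ p = 1/6 ↔ 1/6 = 1
~(p ↔ p) = ~1 = 0
p → ~(p ↔ p) = 1/6 → 0 = 5/6
((~q ↔ q) ↔ (p → q)) ↔ (p → ~(p ↔ p)) = 2/3 ↔ 5/6 = 5/6
~(((~q ↔ q) ↔ (p → q)) ↔ (p → ~(p ↔ p))) = ~5/6 = 1/6
~p = ~1/6 = 5/6
p → p = 1/6 → 1/6 = 1
~p ↔ (p → p) = 5/6 ↔ 1 = 5/6
p → p = 1/6 → 1/6 = 1
q ↔ p = 1/3 ↔ 1/6 = 5/6
(p → p) → (q ↔ p) = 1 → 5/6 = 5/6
(~p ↔ (p → p)) ↔ ((p → p) → (q ↔ p)) = 5/6 ↔ 5/6 = 1
p ↔ p = 1/6 ↔ 1/6 = 1
q → (p ↔ p) = 1/3 → 1 = 1
~(q → (p ↔ p)) = ~1 = 0
((~p ↔ (p → p)) ↔ ((p → p) → (q ↔ p))) → ~(q → (p ↔ p)) = 1 → 0 = 0
~(((~q ↔ q) ↔ (p → q)) ↔ (p → ~(p ↔ p))) ↔ (((~p ↔ (p → p)) ↔ ((p → p) → (q ↔ p))) → ~(q → (p ↔ p))) = 1/6 ↔ 0 = 5/6
(((((~p → (p → p)) → ~(q ↔ p)) → (p → (p → q))) ↔ ((p → p) ↔ ~(p ↔ q))) ↔ (((~p ↔ p) ↔ (p → (p ↔ q))) ↔ ~((p → p) ↔ (q → p)))) → (~(((~q ↔ q) ↔ (p → q)) ↔ (p → ~(p ↔ p))) ↔ (((~p ↔ (p → p)) ↔ ((p → p) → (q ↔ p))) → ~(q → (p ↔ p)))) = 1/3 → 5/6 = 1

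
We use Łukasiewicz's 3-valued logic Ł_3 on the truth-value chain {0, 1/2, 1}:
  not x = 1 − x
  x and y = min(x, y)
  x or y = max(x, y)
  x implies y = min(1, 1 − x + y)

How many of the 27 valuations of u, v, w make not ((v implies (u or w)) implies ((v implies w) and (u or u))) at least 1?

value 1: 7 assignments (counts)
value 1/2: 12 assignments
value 0: 8 assignments
So 7 of the 27 assignments meet the threshold.

7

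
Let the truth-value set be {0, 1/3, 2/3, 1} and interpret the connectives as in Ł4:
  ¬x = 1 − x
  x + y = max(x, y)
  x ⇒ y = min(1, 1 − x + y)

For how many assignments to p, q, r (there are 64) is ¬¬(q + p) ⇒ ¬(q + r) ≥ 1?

value 1: 18 assignments (counts)
value 2/3: 17 assignments
value 1/3: 10 assignments
value 0: 19 assignments
So 18 of the 64 assignments meet the threshold.

18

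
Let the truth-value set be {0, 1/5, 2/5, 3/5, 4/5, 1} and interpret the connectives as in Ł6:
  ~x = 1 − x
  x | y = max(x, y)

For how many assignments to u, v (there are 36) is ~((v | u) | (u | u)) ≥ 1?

1

value 1: 1 assignment (counts)
value 4/5: 3 assignments
value 3/5: 5 assignments
value 2/5: 7 assignments
value 1/5: 9 assignments
value 0: 11 assignments
So 1 of the 36 assignments meets the threshold.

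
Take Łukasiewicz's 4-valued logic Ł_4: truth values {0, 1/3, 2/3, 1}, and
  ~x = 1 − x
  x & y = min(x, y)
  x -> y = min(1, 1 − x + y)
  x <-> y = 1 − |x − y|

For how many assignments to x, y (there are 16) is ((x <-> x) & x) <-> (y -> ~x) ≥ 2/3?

7

x = 0, y = 0 ↦ 0  <
x = 0, y = 1/3 ↦ 0  <
x = 0, y = 2/3 ↦ 0  <
x = 0, y = 1 ↦ 0  <
x = 1/3, y = 0 ↦ 1/3  <
x = 1/3, y = 1/3 ↦ 1/3  <
x = 1/3, y = 2/3 ↦ 1/3  <
x = 1/3, y = 1 ↦ 2/3  ≥
x = 2/3, y = 0 ↦ 2/3  ≥
x = 2/3, y = 1/3 ↦ 2/3  ≥
x = 2/3, y = 2/3 ↦ 1  ≥
x = 2/3, y = 1 ↦ 2/3  ≥
x = 1, y = 0 ↦ 1  ≥
x = 1, y = 1/3 ↦ 2/3  ≥
x = 1, y = 2/3 ↦ 1/3  <
x = 1, y = 1 ↦ 0  <
So 7 of the 16 assignments meet the threshold.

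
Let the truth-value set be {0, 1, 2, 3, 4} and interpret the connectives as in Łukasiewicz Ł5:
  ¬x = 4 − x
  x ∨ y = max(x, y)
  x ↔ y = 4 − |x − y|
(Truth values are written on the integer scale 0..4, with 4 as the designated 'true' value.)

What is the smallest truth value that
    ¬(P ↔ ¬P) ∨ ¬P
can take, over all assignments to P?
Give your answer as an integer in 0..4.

Take P = 2:
¬P = ¬2 = 2
P ↔ ¬P = 2 ↔ 2 = 4
¬(P ↔ ¬P) = ¬4 = 0
¬P = ¬2 = 2
¬(P ↔ ¬P) ∨ ¬P = 0 ∨ 2 = 2
No assignment yields a value below 2, so this is the minimum.

2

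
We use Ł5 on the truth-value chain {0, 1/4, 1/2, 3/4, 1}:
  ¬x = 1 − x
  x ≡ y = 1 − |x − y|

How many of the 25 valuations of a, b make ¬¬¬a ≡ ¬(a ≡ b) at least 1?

value 1: 7 assignments (counts)
value 3/4: 7 assignments
value 1/2: 6 assignments
value 1/4: 3 assignments
value 0: 2 assignments
So 7 of the 25 assignments meet the threshold.

7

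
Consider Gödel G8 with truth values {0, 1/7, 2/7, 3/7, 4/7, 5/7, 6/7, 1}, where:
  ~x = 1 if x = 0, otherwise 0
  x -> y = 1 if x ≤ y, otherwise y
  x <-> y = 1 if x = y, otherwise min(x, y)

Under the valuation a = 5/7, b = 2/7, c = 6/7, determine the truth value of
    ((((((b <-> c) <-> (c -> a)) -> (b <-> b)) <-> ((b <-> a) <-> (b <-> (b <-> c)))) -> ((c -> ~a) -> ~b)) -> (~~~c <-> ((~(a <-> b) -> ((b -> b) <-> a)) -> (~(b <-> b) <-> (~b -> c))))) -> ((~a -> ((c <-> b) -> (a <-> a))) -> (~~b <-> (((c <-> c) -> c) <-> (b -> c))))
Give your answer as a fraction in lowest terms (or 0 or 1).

b <-> c = 2/7 <-> 6/7 = 2/7
c -> a = 6/7 -> 5/7 = 5/7
(b <-> c) <-> (c -> a) = 2/7 <-> 5/7 = 2/7
b <-> b = 2/7 <-> 2/7 = 1
((b <-> c) <-> (c -> a)) -> (b <-> b) = 2/7 -> 1 = 1
b <-> a = 2/7 <-> 5/7 = 2/7
b <-> c = 2/7 <-> 6/7 = 2/7
b <-> (b <-> c) = 2/7 <-> 2/7 = 1
(b <-> a) <-> (b <-> (b <-> c)) = 2/7 <-> 1 = 2/7
(((b <-> c) <-> (c -> a)) -> (b <-> b)) <-> ((b <-> a) <-> (b <-> (b <-> c))) = 1 <-> 2/7 = 2/7
~a = ~5/7 = 0
c -> ~a = 6/7 -> 0 = 0
~b = ~2/7 = 0
(c -> ~a) -> ~b = 0 -> 0 = 1
((((b <-> c) <-> (c -> a)) -> (b <-> b)) <-> ((b <-> a) <-> (b <-> (b <-> c)))) -> ((c -> ~a) -> ~b) = 2/7 -> 1 = 1
~c = ~6/7 = 0
~~c = ~0 = 1
~~~c = ~1 = 0
a <-> b = 5/7 <-> 2/7 = 2/7
~(a <-> b) = ~2/7 = 0
b -> b = 2/7 -> 2/7 = 1
(b -> b) <-> a = 1 <-> 5/7 = 5/7
~(a <-> b) -> ((b -> b) <-> a) = 0 -> 5/7 = 1
b <-> b = 2/7 <-> 2/7 = 1
~(b <-> b) = ~1 = 0
~b = ~2/7 = 0
~b -> c = 0 -> 6/7 = 1
~(b <-> b) <-> (~b -> c) = 0 <-> 1 = 0
(~(a <-> b) -> ((b -> b) <-> a)) -> (~(b <-> b) <-> (~b -> c)) = 1 -> 0 = 0
~~~c <-> ((~(a <-> b) -> ((b -> b) <-> a)) -> (~(b <-> b) <-> (~b -> c))) = 0 <-> 0 = 1
(((((b <-> c) <-> (c -> a)) -> (b <-> b)) <-> ((b <-> a) <-> (b <-> (b <-> c)))) -> ((c -> ~a) -> ~b)) -> (~~~c <-> ((~(a <-> b) -> ((b -> b) <-> a)) -> (~(b <-> b) <-> (~b -> c)))) = 1 -> 1 = 1
~a = ~5/7 = 0
c <-> b = 6/7 <-> 2/7 = 2/7
a <-> a = 5/7 <-> 5/7 = 1
(c <-> b) -> (a <-> a) = 2/7 -> 1 = 1
~a -> ((c <-> b) -> (a <-> a)) = 0 -> 1 = 1
~b = ~2/7 = 0
~~b = ~0 = 1
c <-> c = 6/7 <-> 6/7 = 1
(c <-> c) -> c = 1 -> 6/7 = 6/7
b -> c = 2/7 -> 6/7 = 1
((c <-> c) -> c) <-> (b -> c) = 6/7 <-> 1 = 6/7
~~b <-> (((c <-> c) -> c) <-> (b -> c)) = 1 <-> 6/7 = 6/7
(~a -> ((c <-> b) -> (a <-> a))) -> (~~b <-> (((c <-> c) -> c) <-> (b -> c))) = 1 -> 6/7 = 6/7
((((((b <-> c) <-> (c -> a)) -> (b <-> b)) <-> ((b <-> a) <-> (b <-> (b <-> c)))) -> ((c -> ~a) -> ~b)) -> (~~~c <-> ((~(a <-> b) -> ((b -> b) <-> a)) -> (~(b <-> b) <-> (~b -> c))))) -> ((~a -> ((c <-> b) -> (a <-> a))) -> (~~b <-> (((c <-> c) -> c) <-> (b -> c)))) = 1 -> 6/7 = 6/7

6/7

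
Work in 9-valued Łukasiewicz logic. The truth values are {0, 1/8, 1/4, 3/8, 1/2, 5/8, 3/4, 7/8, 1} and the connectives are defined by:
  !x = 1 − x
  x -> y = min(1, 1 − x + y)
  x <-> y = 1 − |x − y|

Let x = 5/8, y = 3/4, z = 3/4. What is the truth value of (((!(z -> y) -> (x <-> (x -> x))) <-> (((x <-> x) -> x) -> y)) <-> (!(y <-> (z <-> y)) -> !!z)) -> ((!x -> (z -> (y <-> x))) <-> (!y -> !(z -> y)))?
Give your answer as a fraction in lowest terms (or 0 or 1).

3/4

z -> y = 3/4 -> 3/4 = 1
!(z -> y) = !1 = 0
x -> x = 5/8 -> 5/8 = 1
x <-> (x -> x) = 5/8 <-> 1 = 5/8
!(z -> y) -> (x <-> (x -> x)) = 0 -> 5/8 = 1
x <-> x = 5/8 <-> 5/8 = 1
(x <-> x) -> x = 1 -> 5/8 = 5/8
((x <-> x) -> x) -> y = 5/8 -> 3/4 = 1
(!(z -> y) -> (x <-> (x -> x))) <-> (((x <-> x) -> x) -> y) = 1 <-> 1 = 1
z <-> y = 3/4 <-> 3/4 = 1
y <-> (z <-> y) = 3/4 <-> 1 = 3/4
!(y <-> (z <-> y)) = !3/4 = 1/4
!z = !3/4 = 1/4
!!z = !1/4 = 3/4
!(y <-> (z <-> y)) -> !!z = 1/4 -> 3/4 = 1
((!(z -> y) -> (x <-> (x -> x))) <-> (((x <-> x) -> x) -> y)) <-> (!(y <-> (z <-> y)) -> !!z) = 1 <-> 1 = 1
!x = !5/8 = 3/8
y <-> x = 3/4 <-> 5/8 = 7/8
z -> (y <-> x) = 3/4 -> 7/8 = 1
!x -> (z -> (y <-> x)) = 3/8 -> 1 = 1
!y = !3/4 = 1/4
z -> y = 3/4 -> 3/4 = 1
!(z -> y) = !1 = 0
!y -> !(z -> y) = 1/4 -> 0 = 3/4
(!x -> (z -> (y <-> x))) <-> (!y -> !(z -> y)) = 1 <-> 3/4 = 3/4
(((!(z -> y) -> (x <-> (x -> x))) <-> (((x <-> x) -> x) -> y)) <-> (!(y <-> (z <-> y)) -> !!z)) -> ((!x -> (z -> (y <-> x))) <-> (!y -> !(z -> y))) = 1 -> 3/4 = 3/4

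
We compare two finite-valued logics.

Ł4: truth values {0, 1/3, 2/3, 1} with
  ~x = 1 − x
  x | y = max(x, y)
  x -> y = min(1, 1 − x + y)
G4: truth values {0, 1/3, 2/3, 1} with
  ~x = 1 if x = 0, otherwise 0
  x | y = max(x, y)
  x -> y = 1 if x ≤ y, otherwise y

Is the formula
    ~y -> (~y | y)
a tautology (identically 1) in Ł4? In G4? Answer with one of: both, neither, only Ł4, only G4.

In Ł4: every assignment gives 1 — tautology.
In G4: every assignment gives 1 — tautology.

both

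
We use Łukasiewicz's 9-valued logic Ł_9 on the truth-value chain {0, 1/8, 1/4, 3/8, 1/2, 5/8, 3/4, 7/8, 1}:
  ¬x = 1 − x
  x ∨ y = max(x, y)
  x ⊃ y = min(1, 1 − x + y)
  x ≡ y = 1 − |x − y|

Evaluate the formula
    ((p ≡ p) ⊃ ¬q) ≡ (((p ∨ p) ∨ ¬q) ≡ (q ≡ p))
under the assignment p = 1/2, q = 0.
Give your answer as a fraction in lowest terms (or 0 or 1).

1/2

p ≡ p = 1/2 ≡ 1/2 = 1
¬q = ¬0 = 1
(p ≡ p) ⊃ ¬q = 1 ⊃ 1 = 1
p ∨ p = 1/2 ∨ 1/2 = 1/2
¬q = ¬0 = 1
(p ∨ p) ∨ ¬q = 1/2 ∨ 1 = 1
q ≡ p = 0 ≡ 1/2 = 1/2
((p ∨ p) ∨ ¬q) ≡ (q ≡ p) = 1 ≡ 1/2 = 1/2
((p ≡ p) ⊃ ¬q) ≡ (((p ∨ p) ∨ ¬q) ≡ (q ≡ p)) = 1 ≡ 1/2 = 1/2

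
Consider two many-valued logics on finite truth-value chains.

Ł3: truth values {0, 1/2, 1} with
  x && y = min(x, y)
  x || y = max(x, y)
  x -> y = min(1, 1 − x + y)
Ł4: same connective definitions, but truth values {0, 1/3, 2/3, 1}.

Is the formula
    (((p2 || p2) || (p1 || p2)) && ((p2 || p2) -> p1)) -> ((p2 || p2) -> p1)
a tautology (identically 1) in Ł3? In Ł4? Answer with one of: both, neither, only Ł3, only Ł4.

In Ł3: every assignment gives 1 — tautology.
In Ł4: every assignment gives 1 — tautology.

both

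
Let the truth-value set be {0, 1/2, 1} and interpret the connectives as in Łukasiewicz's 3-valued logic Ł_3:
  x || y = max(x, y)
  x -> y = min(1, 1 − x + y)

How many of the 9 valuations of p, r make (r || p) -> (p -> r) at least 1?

p = 0, r = 0 ↦ 1  ≥
p = 0, r = 1/2 ↦ 1  ≥
p = 0, r = 1 ↦ 1  ≥
p = 1/2, r = 0 ↦ 1  ≥
p = 1/2, r = 1/2 ↦ 1  ≥
p = 1/2, r = 1 ↦ 1  ≥
p = 1, r = 0 ↦ 0  <
p = 1, r = 1/2 ↦ 1/2  <
p = 1, r = 1 ↦ 1  ≥
So 7 of the 9 assignments meet the threshold.

7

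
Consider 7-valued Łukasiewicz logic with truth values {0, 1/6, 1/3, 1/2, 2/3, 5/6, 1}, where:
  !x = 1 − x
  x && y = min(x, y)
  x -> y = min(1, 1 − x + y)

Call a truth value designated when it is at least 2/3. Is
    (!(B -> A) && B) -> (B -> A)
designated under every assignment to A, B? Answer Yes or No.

No

Counterexample: take A = 0, B = 5/6.
B -> A = 5/6 -> 0 = 1/6
!(B -> A) = !1/6 = 5/6
!(B -> A) && B = 5/6 && 5/6 = 5/6
B -> A = 5/6 -> 0 = 1/6
(!(B -> A) && B) -> (B -> A) = 5/6 -> 1/6 = 1/3
This gives 1/3, which is below 2/3.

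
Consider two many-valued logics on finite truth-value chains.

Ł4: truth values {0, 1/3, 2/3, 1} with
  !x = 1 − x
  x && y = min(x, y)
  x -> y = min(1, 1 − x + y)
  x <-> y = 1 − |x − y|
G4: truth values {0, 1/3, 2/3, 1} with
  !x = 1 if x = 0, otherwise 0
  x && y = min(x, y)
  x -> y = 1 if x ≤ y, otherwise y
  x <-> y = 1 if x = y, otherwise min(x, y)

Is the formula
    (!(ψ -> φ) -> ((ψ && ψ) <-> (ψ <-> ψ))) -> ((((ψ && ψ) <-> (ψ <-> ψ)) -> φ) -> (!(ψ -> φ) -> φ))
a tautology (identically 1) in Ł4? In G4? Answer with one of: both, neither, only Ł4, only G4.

both

In Ł4: every assignment gives 1 — tautology.
In G4: every assignment gives 1 — tautology.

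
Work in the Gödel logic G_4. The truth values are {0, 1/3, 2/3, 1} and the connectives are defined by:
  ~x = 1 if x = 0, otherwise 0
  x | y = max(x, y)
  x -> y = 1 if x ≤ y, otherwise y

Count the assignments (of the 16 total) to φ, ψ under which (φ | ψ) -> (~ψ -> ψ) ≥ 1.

φ = 0, ψ = 0 ↦ 1  ≥
φ = 0, ψ = 1/3 ↦ 1  ≥
φ = 0, ψ = 2/3 ↦ 1  ≥
φ = 0, ψ = 1 ↦ 1  ≥
φ = 1/3, ψ = 0 ↦ 0  <
φ = 1/3, ψ = 1/3 ↦ 1  ≥
φ = 1/3, ψ = 2/3 ↦ 1  ≥
φ = 1/3, ψ = 1 ↦ 1  ≥
φ = 2/3, ψ = 0 ↦ 0  <
φ = 2/3, ψ = 1/3 ↦ 1  ≥
φ = 2/3, ψ = 2/3 ↦ 1  ≥
φ = 2/3, ψ = 1 ↦ 1  ≥
φ = 1, ψ = 0 ↦ 0  <
φ = 1, ψ = 1/3 ↦ 1  ≥
φ = 1, ψ = 2/3 ↦ 1  ≥
φ = 1, ψ = 1 ↦ 1  ≥
So 13 of the 16 assignments meet the threshold.

13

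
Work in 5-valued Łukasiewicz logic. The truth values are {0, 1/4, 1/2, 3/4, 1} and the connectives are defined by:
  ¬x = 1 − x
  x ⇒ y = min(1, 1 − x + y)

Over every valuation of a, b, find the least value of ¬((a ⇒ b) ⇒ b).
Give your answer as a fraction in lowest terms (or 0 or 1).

Take a = 0, b = 1:
a ⇒ b = 0 ⇒ 1 = 1
(a ⇒ b) ⇒ b = 1 ⇒ 1 = 1
¬((a ⇒ b) ⇒ b) = ¬1 = 0
No assignment yields a value below 0, so this is the minimum.

0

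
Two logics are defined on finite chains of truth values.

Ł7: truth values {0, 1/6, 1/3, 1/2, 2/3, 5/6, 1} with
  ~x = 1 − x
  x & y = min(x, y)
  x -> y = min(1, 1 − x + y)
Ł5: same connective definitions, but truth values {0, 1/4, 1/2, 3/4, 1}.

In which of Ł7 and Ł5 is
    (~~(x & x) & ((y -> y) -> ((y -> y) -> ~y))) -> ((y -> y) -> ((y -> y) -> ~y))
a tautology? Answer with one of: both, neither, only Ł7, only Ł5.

both

In Ł7: every assignment gives 1 — tautology.
In Ł5: every assignment gives 1 — tautology.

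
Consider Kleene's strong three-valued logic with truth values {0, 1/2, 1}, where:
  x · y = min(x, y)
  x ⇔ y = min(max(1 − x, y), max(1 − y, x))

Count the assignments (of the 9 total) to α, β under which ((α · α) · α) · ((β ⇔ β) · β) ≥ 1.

α = 0, β = 0 ↦ 0  <
α = 0, β = 1/2 ↦ 0  <
α = 0, β = 1 ↦ 0  <
α = 1/2, β = 0 ↦ 0  <
α = 1/2, β = 1/2 ↦ 1/2  <
α = 1/2, β = 1 ↦ 1/2  <
α = 1, β = 0 ↦ 0  <
α = 1, β = 1/2 ↦ 1/2  <
α = 1, β = 1 ↦ 1  ≥
So 1 of the 9 assignments meets the threshold.

1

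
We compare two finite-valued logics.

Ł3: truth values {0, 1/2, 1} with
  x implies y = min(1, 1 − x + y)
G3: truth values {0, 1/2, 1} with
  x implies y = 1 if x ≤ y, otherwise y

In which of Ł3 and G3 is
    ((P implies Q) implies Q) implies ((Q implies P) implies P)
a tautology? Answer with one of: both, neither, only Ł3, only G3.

In Ł3: every assignment gives 1 — tautology.
In G3: at P = 1/2, Q = 0 the value is 1/2 — not a tautology.

only Ł3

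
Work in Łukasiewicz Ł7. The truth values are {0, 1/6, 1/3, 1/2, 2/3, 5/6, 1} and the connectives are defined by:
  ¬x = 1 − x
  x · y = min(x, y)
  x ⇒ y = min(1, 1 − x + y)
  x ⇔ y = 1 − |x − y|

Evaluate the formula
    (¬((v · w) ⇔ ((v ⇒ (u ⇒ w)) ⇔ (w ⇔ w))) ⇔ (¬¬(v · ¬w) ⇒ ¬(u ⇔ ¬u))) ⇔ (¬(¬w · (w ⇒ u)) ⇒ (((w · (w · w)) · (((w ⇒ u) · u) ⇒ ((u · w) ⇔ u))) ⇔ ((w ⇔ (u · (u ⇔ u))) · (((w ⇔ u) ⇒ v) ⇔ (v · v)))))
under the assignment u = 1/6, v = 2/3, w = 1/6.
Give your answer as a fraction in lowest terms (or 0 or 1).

v · w = 2/3 · 1/6 = 1/6
u ⇒ w = 1/6 ⇒ 1/6 = 1
v ⇒ (u ⇒ w) = 2/3 ⇒ 1 = 1
w ⇔ w = 1/6 ⇔ 1/6 = 1
(v ⇒ (u ⇒ w)) ⇔ (w ⇔ w) = 1 ⇔ 1 = 1
(v · w) ⇔ ((v ⇒ (u ⇒ w)) ⇔ (w ⇔ w)) = 1/6 ⇔ 1 = 1/6
¬((v · w) ⇔ ((v ⇒ (u ⇒ w)) ⇔ (w ⇔ w))) = ¬1/6 = 5/6
¬w = ¬1/6 = 5/6
v · ¬w = 2/3 · 5/6 = 2/3
¬(v · ¬w) = ¬2/3 = 1/3
¬¬(v · ¬w) = ¬1/3 = 2/3
¬u = ¬1/6 = 5/6
u ⇔ ¬u = 1/6 ⇔ 5/6 = 1/3
¬(u ⇔ ¬u) = ¬1/3 = 2/3
¬¬(v · ¬w) ⇒ ¬(u ⇔ ¬u) = 2/3 ⇒ 2/3 = 1
¬((v · w) ⇔ ((v ⇒ (u ⇒ w)) ⇔ (w ⇔ w))) ⇔ (¬¬(v · ¬w) ⇒ ¬(u ⇔ ¬u)) = 5/6 ⇔ 1 = 5/6
¬w = ¬1/6 = 5/6
w ⇒ u = 1/6 ⇒ 1/6 = 1
¬w · (w ⇒ u) = 5/6 · 1 = 5/6
¬(¬w · (w ⇒ u)) = ¬5/6 = 1/6
w · w = 1/6 · 1/6 = 1/6
w · (w · w) = 1/6 · 1/6 = 1/6
w ⇒ u = 1/6 ⇒ 1/6 = 1
(w ⇒ u) · u = 1 · 1/6 = 1/6
u · w = 1/6 · 1/6 = 1/6
(u · w) ⇔ u = 1/6 ⇔ 1/6 = 1
((w ⇒ u) · u) ⇒ ((u · w) ⇔ u) = 1/6 ⇒ 1 = 1
(w · (w · w)) · (((w ⇒ u) · u) ⇒ ((u · w) ⇔ u)) = 1/6 · 1 = 1/6
u ⇔ u = 1/6 ⇔ 1/6 = 1
u · (u ⇔ u) = 1/6 · 1 = 1/6
w ⇔ (u · (u ⇔ u)) = 1/6 ⇔ 1/6 = 1
w ⇔ u = 1/6 ⇔ 1/6 = 1
(w ⇔ u) ⇒ v = 1 ⇒ 2/3 = 2/3
v · v = 2/3 · 2/3 = 2/3
((w ⇔ u) ⇒ v) ⇔ (v · v) = 2/3 ⇔ 2/3 = 1
(w ⇔ (u · (u ⇔ u))) · (((w ⇔ u) ⇒ v) ⇔ (v · v)) = 1 · 1 = 1
((w · (w · w)) · (((w ⇒ u) · u) ⇒ ((u · w) ⇔ u))) ⇔ ((w ⇔ (u · (u ⇔ u))) · (((w ⇔ u) ⇒ v) ⇔ (v · v))) = 1/6 ⇔ 1 = 1/6
¬(¬w · (w ⇒ u)) ⇒ (((w · (w · w)) · (((w ⇒ u) · u) ⇒ ((u · w) ⇔ u))) ⇔ ((w ⇔ (u · (u ⇔ u))) · (((w ⇔ u) ⇒ v) ⇔ (v · v)))) = 1/6 ⇒ 1/6 = 1
(¬((v · w) ⇔ ((v ⇒ (u ⇒ w)) ⇔ (w ⇔ w))) ⇔ (¬¬(v · ¬w) ⇒ ¬(u ⇔ ¬u))) ⇔ (¬(¬w · (w ⇒ u)) ⇒ (((w · (w · w)) · (((w ⇒ u) · u) ⇒ ((u · w) ⇔ u))) ⇔ ((w ⇔ (u · (u ⇔ u))) · (((w ⇔ u) ⇒ v) ⇔ (v · v))))) = 5/6 ⇔ 1 = 5/6

5/6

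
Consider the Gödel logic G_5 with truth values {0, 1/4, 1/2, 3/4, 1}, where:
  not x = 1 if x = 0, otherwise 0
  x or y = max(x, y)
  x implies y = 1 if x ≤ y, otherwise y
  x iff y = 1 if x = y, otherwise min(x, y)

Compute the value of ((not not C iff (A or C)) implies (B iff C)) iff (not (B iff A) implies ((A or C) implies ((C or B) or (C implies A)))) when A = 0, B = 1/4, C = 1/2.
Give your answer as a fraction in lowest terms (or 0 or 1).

1/4

not C = not 1/2 = 0
not not C = not 0 = 1
A or C = 0 or 1/2 = 1/2
not not C iff (A or C) = 1 iff 1/2 = 1/2
B iff C = 1/4 iff 1/2 = 1/4
(not not C iff (A or C)) implies (B iff C) = 1/2 implies 1/4 = 1/4
B iff A = 1/4 iff 0 = 0
not (B iff A) = not 0 = 1
A or C = 0 or 1/2 = 1/2
C or B = 1/2 or 1/4 = 1/2
C implies A = 1/2 implies 0 = 0
(C or B) or (C implies A) = 1/2 or 0 = 1/2
(A or C) implies ((C or B) or (C implies A)) = 1/2 implies 1/2 = 1
not (B iff A) implies ((A or C) implies ((C or B) or (C implies A))) = 1 implies 1 = 1
((not not C iff (A or C)) implies (B iff C)) iff (not (B iff A) implies ((A or C) implies ((C or B) or (C implies A)))) = 1/4 iff 1 = 1/4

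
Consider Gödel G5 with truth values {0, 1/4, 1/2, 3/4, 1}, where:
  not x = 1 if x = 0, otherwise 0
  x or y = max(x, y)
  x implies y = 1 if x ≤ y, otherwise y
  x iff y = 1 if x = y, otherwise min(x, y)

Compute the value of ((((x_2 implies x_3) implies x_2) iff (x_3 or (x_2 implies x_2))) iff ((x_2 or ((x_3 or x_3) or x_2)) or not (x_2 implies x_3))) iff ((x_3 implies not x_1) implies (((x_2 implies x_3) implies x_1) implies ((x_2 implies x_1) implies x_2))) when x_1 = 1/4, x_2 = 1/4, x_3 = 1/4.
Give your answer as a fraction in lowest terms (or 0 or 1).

x_2 implies x_3 = 1/4 implies 1/4 = 1
(x_2 implies x_3) implies x_2 = 1 implies 1/4 = 1/4
x_2 implies x_2 = 1/4 implies 1/4 = 1
x_3 or (x_2 implies x_2) = 1/4 or 1 = 1
((x_2 implies x_3) implies x_2) iff (x_3 or (x_2 implies x_2)) = 1/4 iff 1 = 1/4
x_3 or x_3 = 1/4 or 1/4 = 1/4
(x_3 or x_3) or x_2 = 1/4 or 1/4 = 1/4
x_2 or ((x_3 or x_3) or x_2) = 1/4 or 1/4 = 1/4
x_2 implies x_3 = 1/4 implies 1/4 = 1
not (x_2 implies x_3) = not 1 = 0
(x_2 or ((x_3 or x_3) or x_2)) or not (x_2 implies x_3) = 1/4 or 0 = 1/4
(((x_2 implies x_3) implies x_2) iff (x_3 or (x_2 implies x_2))) iff ((x_2 or ((x_3 or x_3) or x_2)) or not (x_2 implies x_3)) = 1/4 iff 1/4 = 1
not x_1 = not 1/4 = 0
x_3 implies not x_1 = 1/4 implies 0 = 0
x_2 implies x_3 = 1/4 implies 1/4 = 1
(x_2 implies x_3) implies x_1 = 1 implies 1/4 = 1/4
x_2 implies x_1 = 1/4 implies 1/4 = 1
(x_2 implies x_1) implies x_2 = 1 implies 1/4 = 1/4
((x_2 implies x_3) implies x_1) implies ((x_2 implies x_1) implies x_2) = 1/4 implies 1/4 = 1
(x_3 implies not x_1) implies (((x_2 implies x_3) implies x_1) implies ((x_2 implies x_1) implies x_2)) = 0 implies 1 = 1
((((x_2 implies x_3) implies x_2) iff (x_3 or (x_2 implies x_2))) iff ((x_2 or ((x_3 or x_3) or x_2)) or not (x_2 implies x_3))) iff ((x_3 implies not x_1) implies (((x_2 implies x_3) implies x_1) implies ((x_2 implies x_1) implies x_2))) = 1 iff 1 = 1

1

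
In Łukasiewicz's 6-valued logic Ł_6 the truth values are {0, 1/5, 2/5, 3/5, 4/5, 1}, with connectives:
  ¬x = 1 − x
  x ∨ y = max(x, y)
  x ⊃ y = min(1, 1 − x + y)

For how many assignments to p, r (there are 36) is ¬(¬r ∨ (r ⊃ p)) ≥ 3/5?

value 1: 1 assignment (counts)
value 4/5: 2 assignments (counts)
value 3/5: 3 assignments (counts)
value 2/5: 4 assignments
value 1/5: 5 assignments
value 0: 21 assignments
So 6 of the 36 assignments meet the threshold.

6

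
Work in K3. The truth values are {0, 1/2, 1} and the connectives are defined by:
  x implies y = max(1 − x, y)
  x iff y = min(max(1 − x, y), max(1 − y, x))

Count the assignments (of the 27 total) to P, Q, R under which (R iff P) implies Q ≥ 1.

13

value 1: 13 assignments (counts)
value 1/2: 12 assignments
value 0: 2 assignments
So 13 of the 27 assignments meet the threshold.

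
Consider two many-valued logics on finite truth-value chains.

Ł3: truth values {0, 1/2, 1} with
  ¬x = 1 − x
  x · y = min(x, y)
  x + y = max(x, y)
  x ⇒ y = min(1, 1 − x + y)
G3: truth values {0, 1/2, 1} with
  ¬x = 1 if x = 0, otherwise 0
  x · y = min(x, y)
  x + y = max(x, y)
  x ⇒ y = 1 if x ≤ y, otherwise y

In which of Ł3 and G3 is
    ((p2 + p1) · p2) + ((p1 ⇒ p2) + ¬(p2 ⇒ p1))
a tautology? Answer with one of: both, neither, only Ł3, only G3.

neither

In Ł3: at p1 = 1/2, p2 = 0 the value is 1/2 — not a tautology.
In G3: at p1 = 1/2, p2 = 0 the value is 0 — not a tautology.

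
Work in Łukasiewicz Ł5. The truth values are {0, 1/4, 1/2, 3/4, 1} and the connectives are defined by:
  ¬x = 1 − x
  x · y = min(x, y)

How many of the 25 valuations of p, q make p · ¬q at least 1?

value 1: 1 assignment (counts)
value 3/4: 3 assignments
value 1/2: 5 assignments
value 1/4: 7 assignments
value 0: 9 assignments
So 1 of the 25 assignments meets the threshold.

1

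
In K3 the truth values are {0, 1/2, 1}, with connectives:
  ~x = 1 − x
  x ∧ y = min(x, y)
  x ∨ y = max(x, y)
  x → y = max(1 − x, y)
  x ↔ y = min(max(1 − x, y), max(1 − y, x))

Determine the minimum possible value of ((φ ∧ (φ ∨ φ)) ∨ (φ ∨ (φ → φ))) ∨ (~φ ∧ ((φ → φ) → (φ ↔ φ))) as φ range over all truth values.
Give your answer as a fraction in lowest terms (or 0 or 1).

Take φ = 1/2:
φ ∨ φ = 1/2 ∨ 1/2 = 1/2
φ ∧ (φ ∨ φ) = 1/2 ∧ 1/2 = 1/2
φ → φ = 1/2 → 1/2 = 1/2
φ ∨ (φ → φ) = 1/2 ∨ 1/2 = 1/2
(φ ∧ (φ ∨ φ)) ∨ (φ ∨ (φ → φ)) = 1/2 ∨ 1/2 = 1/2
~φ = ~1/2 = 1/2
φ → φ = 1/2 → 1/2 = 1/2
φ ↔ φ = 1/2 ↔ 1/2 = 1/2
(φ → φ) → (φ ↔ φ) = 1/2 → 1/2 = 1/2
~φ ∧ ((φ → φ) → (φ ↔ φ)) = 1/2 ∧ 1/2 = 1/2
((φ ∧ (φ ∨ φ)) ∨ (φ ∨ (φ → φ))) ∨ (~φ ∧ ((φ → φ) → (φ ↔ φ))) = 1/2 ∨ 1/2 = 1/2
No assignment yields a value below 1/2, so this is the minimum.

1/2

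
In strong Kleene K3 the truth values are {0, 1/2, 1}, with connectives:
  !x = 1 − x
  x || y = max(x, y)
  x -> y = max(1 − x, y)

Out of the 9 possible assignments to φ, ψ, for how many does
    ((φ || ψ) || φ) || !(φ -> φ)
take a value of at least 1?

φ = 0, ψ = 0 ↦ 0  <
φ = 0, ψ = 1/2 ↦ 1/2  <
φ = 0, ψ = 1 ↦ 1  ≥
φ = 1/2, ψ = 0 ↦ 1/2  <
φ = 1/2, ψ = 1/2 ↦ 1/2  <
φ = 1/2, ψ = 1 ↦ 1  ≥
φ = 1, ψ = 0 ↦ 1  ≥
φ = 1, ψ = 1/2 ↦ 1  ≥
φ = 1, ψ = 1 ↦ 1  ≥
So 5 of the 9 assignments meet the threshold.

5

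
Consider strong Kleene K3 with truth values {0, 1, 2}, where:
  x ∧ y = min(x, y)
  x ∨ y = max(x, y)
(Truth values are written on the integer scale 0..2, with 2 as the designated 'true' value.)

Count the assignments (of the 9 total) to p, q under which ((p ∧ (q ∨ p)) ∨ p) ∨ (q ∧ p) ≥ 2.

p = 0, q = 0 ↦ 0  <
p = 0, q = 1 ↦ 0  <
p = 0, q = 2 ↦ 0  <
p = 1, q = 0 ↦ 1  <
p = 1, q = 1 ↦ 1  <
p = 1, q = 2 ↦ 1  <
p = 2, q = 0 ↦ 2  ≥
p = 2, q = 1 ↦ 2  ≥
p = 2, q = 2 ↦ 2  ≥
So 3 of the 9 assignments meet the threshold.

3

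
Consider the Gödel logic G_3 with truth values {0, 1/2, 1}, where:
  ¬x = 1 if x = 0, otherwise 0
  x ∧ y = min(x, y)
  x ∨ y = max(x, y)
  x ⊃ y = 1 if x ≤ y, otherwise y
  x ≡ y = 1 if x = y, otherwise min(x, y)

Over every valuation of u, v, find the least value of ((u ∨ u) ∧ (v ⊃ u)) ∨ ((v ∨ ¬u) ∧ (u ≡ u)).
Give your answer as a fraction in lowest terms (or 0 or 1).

Take u = 1/2, v = 0:
u ∨ u = 1/2 ∨ 1/2 = 1/2
v ⊃ u = 0 ⊃ 1/2 = 1
(u ∨ u) ∧ (v ⊃ u) = 1/2 ∧ 1 = 1/2
¬u = ¬1/2 = 0
v ∨ ¬u = 0 ∨ 0 = 0
u ≡ u = 1/2 ≡ 1/2 = 1
(v ∨ ¬u) ∧ (u ≡ u) = 0 ∧ 1 = 0
((u ∨ u) ∧ (v ⊃ u)) ∨ ((v ∨ ¬u) ∧ (u ≡ u)) = 1/2 ∨ 0 = 1/2
No assignment yields a value below 1/2, so this is the minimum.

1/2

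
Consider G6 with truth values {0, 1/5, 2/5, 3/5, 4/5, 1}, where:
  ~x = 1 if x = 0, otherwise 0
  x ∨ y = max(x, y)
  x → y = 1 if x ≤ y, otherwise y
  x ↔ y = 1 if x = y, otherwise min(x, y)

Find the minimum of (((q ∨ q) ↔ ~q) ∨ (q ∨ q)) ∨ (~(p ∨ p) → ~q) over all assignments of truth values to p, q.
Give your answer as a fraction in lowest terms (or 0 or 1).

Take p = 0, q = 1/5:
q ∨ q = 1/5 ∨ 1/5 = 1/5
~q = ~1/5 = 0
(q ∨ q) ↔ ~q = 1/5 ↔ 0 = 0
q ∨ q = 1/5 ∨ 1/5 = 1/5
((q ∨ q) ↔ ~q) ∨ (q ∨ q) = 0 ∨ 1/5 = 1/5
p ∨ p = 0 ∨ 0 = 0
~(p ∨ p) = ~0 = 1
~q = ~1/5 = 0
~(p ∨ p) → ~q = 1 → 0 = 0
(((q ∨ q) ↔ ~q) ∨ (q ∨ q)) ∨ (~(p ∨ p) → ~q) = 1/5 ∨ 0 = 1/5
No assignment yields a value below 1/5, so this is the minimum.

1/5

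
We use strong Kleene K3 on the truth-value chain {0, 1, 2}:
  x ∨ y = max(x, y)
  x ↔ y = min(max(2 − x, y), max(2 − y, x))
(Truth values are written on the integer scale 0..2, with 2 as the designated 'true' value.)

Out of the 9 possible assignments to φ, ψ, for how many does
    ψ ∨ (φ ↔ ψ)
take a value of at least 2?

φ = 0, ψ = 0 ↦ 2  ≥
φ = 0, ψ = 1 ↦ 1  <
φ = 0, ψ = 2 ↦ 2  ≥
φ = 1, ψ = 0 ↦ 1  <
φ = 1, ψ = 1 ↦ 1  <
φ = 1, ψ = 2 ↦ 2  ≥
φ = 2, ψ = 0 ↦ 0  <
φ = 2, ψ = 1 ↦ 1  <
φ = 2, ψ = 2 ↦ 2  ≥
So 4 of the 9 assignments meet the threshold.

4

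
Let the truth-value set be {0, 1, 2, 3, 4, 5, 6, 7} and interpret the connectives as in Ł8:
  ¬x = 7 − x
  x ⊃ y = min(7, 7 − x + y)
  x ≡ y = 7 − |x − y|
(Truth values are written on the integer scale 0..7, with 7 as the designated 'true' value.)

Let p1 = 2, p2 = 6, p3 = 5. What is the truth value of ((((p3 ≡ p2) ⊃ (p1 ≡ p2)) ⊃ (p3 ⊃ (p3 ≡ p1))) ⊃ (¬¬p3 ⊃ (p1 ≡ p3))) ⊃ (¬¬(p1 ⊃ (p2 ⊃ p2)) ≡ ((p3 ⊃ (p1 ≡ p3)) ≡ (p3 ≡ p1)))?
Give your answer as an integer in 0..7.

6

p3 ≡ p2 = 5 ≡ 6 = 6
p1 ≡ p2 = 2 ≡ 6 = 3
(p3 ≡ p2) ⊃ (p1 ≡ p2) = 6 ⊃ 3 = 4
p3 ≡ p1 = 5 ≡ 2 = 4
p3 ⊃ (p3 ≡ p1) = 5 ⊃ 4 = 6
((p3 ≡ p2) ⊃ (p1 ≡ p2)) ⊃ (p3 ⊃ (p3 ≡ p1)) = 4 ⊃ 6 = 7
¬p3 = ¬5 = 2
¬¬p3 = ¬2 = 5
p1 ≡ p3 = 2 ≡ 5 = 4
¬¬p3 ⊃ (p1 ≡ p3) = 5 ⊃ 4 = 6
(((p3 ≡ p2) ⊃ (p1 ≡ p2)) ⊃ (p3 ⊃ (p3 ≡ p1))) ⊃ (¬¬p3 ⊃ (p1 ≡ p3)) = 7 ⊃ 6 = 6
p2 ⊃ p2 = 6 ⊃ 6 = 7
p1 ⊃ (p2 ⊃ p2) = 2 ⊃ 7 = 7
¬(p1 ⊃ (p2 ⊃ p2)) = ¬7 = 0
¬¬(p1 ⊃ (p2 ⊃ p2)) = ¬0 = 7
p1 ≡ p3 = 2 ≡ 5 = 4
p3 ⊃ (p1 ≡ p3) = 5 ⊃ 4 = 6
p3 ≡ p1 = 5 ≡ 2 = 4
(p3 ⊃ (p1 ≡ p3)) ≡ (p3 ≡ p1) = 6 ≡ 4 = 5
¬¬(p1 ⊃ (p2 ⊃ p2)) ≡ ((p3 ⊃ (p1 ≡ p3)) ≡ (p3 ≡ p1)) = 7 ≡ 5 = 5
((((p3 ≡ p2) ⊃ (p1 ≡ p2)) ⊃ (p3 ⊃ (p3 ≡ p1))) ⊃ (¬¬p3 ⊃ (p1 ≡ p3))) ⊃ (¬¬(p1 ⊃ (p2 ⊃ p2)) ≡ ((p3 ⊃ (p1 ≡ p3)) ≡ (p3 ≡ p1))) = 6 ⊃ 5 = 6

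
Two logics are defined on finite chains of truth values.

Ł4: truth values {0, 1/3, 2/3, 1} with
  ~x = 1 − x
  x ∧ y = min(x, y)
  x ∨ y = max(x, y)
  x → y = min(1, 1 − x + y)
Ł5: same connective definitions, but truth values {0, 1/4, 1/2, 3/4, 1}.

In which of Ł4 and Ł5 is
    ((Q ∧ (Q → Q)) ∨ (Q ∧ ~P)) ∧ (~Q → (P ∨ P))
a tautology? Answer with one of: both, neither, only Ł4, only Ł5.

neither

In Ł4: at P = 0, Q = 0 the value is 0 — not a tautology.
In Ł5: at P = 0, Q = 0 the value is 0 — not a tautology.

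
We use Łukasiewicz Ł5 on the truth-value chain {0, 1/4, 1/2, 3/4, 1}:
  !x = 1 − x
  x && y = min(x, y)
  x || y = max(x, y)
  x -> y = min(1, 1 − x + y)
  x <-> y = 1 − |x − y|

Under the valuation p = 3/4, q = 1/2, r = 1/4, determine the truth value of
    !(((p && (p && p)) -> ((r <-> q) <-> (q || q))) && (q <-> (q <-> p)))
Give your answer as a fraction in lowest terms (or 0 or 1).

p && p = 3/4 && 3/4 = 3/4
p && (p && p) = 3/4 && 3/4 = 3/4
r <-> q = 1/4 <-> 1/2 = 3/4
q || q = 1/2 || 1/2 = 1/2
(r <-> q) <-> (q || q) = 3/4 <-> 1/2 = 3/4
(p && (p && p)) -> ((r <-> q) <-> (q || q)) = 3/4 -> 3/4 = 1
q <-> p = 1/2 <-> 3/4 = 3/4
q <-> (q <-> p) = 1/2 <-> 3/4 = 3/4
((p && (p && p)) -> ((r <-> q) <-> (q || q))) && (q <-> (q <-> p)) = 1 && 3/4 = 3/4
!(((p && (p && p)) -> ((r <-> q) <-> (q || q))) && (q <-> (q <-> p))) = !3/4 = 1/4

1/4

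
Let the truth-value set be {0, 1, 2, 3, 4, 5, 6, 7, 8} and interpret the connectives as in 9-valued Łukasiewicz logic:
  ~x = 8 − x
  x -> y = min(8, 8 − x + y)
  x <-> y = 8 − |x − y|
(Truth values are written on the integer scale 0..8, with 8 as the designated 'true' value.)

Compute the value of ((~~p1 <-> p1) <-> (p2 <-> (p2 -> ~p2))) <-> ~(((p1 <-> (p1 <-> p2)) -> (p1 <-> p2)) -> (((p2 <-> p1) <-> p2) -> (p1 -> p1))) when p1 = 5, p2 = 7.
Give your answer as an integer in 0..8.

~p1 = ~5 = 3
~~p1 = ~3 = 5
~~p1 <-> p1 = 5 <-> 5 = 8
~p2 = ~7 = 1
p2 -> ~p2 = 7 -> 1 = 2
p2 <-> (p2 -> ~p2) = 7 <-> 2 = 3
(~~p1 <-> p1) <-> (p2 <-> (p2 -> ~p2)) = 8 <-> 3 = 3
p1 <-> p2 = 5 <-> 7 = 6
p1 <-> (p1 <-> p2) = 5 <-> 6 = 7
p1 <-> p2 = 5 <-> 7 = 6
(p1 <-> (p1 <-> p2)) -> (p1 <-> p2) = 7 -> 6 = 7
p2 <-> p1 = 7 <-> 5 = 6
(p2 <-> p1) <-> p2 = 6 <-> 7 = 7
p1 -> p1 = 5 -> 5 = 8
((p2 <-> p1) <-> p2) -> (p1 -> p1) = 7 -> 8 = 8
((p1 <-> (p1 <-> p2)) -> (p1 <-> p2)) -> (((p2 <-> p1) <-> p2) -> (p1 -> p1)) = 7 -> 8 = 8
~(((p1 <-> (p1 <-> p2)) -> (p1 <-> p2)) -> (((p2 <-> p1) <-> p2) -> (p1 -> p1))) = ~8 = 0
((~~p1 <-> p1) <-> (p2 <-> (p2 -> ~p2))) <-> ~(((p1 <-> (p1 <-> p2)) -> (p1 <-> p2)) -> (((p2 <-> p1) <-> p2) -> (p1 -> p1))) = 3 <-> 0 = 5

5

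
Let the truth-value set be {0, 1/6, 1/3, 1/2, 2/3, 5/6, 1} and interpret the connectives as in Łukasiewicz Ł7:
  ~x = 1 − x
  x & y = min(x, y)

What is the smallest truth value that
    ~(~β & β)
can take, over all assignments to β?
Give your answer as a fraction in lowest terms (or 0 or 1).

1/2

Take β = 1/2:
~β = ~1/2 = 1/2
~β & β = 1/2 & 1/2 = 1/2
~(~β & β) = ~1/2 = 1/2
No assignment yields a value below 1/2, so this is the minimum.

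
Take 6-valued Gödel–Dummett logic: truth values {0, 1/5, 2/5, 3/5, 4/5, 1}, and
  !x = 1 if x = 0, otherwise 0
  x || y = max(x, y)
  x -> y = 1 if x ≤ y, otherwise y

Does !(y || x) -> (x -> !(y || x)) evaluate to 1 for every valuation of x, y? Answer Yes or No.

Yes

At x = 4/5, y = 1, for instance:
y || x = 1 || 4/5 = 1
!(y || x) = !1 = 0
x -> !(y || x) = 4/5 -> 0 = 0
!(y || x) -> (x -> !(y || x)) = 0 -> 0 = 1
and checking the remaining 35 assignments likewise gives ≥ 1 in every case.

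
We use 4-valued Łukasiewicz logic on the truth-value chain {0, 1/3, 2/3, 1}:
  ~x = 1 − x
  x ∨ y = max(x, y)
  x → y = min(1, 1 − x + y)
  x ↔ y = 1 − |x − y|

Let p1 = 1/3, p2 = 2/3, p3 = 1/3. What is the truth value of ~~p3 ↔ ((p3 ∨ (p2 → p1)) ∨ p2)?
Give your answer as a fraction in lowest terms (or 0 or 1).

~p3 = ~1/3 = 2/3
~~p3 = ~2/3 = 1/3
p2 → p1 = 2/3 → 1/3 = 2/3
p3 ∨ (p2 → p1) = 1/3 ∨ 2/3 = 2/3
(p3 ∨ (p2 → p1)) ∨ p2 = 2/3 ∨ 2/3 = 2/3
~~p3 ↔ ((p3 ∨ (p2 → p1)) ∨ p2) = 1/3 ↔ 2/3 = 2/3

2/3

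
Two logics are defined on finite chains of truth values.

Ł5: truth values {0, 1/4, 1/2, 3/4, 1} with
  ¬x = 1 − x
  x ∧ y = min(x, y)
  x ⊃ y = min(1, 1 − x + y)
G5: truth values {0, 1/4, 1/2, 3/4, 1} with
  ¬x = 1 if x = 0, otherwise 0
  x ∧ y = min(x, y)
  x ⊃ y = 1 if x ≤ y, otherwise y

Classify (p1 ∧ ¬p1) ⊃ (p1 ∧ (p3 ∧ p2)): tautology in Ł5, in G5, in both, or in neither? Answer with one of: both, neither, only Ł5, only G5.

only G5

In Ł5: at p1 = 1/4, p2 = 0, p3 = 0 the value is 3/4 — not a tautology.
In G5: every assignment gives 1 — tautology.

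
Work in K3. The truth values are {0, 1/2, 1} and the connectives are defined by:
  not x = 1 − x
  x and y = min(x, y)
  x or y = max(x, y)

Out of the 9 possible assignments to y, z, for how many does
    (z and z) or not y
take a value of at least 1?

y = 0, z = 0 ↦ 1  ≥
y = 0, z = 1/2 ↦ 1  ≥
y = 0, z = 1 ↦ 1  ≥
y = 1/2, z = 0 ↦ 1/2  <
y = 1/2, z = 1/2 ↦ 1/2  <
y = 1/2, z = 1 ↦ 1  ≥
y = 1, z = 0 ↦ 0  <
y = 1, z = 1/2 ↦ 1/2  <
y = 1, z = 1 ↦ 1  ≥
So 5 of the 9 assignments meet the threshold.

5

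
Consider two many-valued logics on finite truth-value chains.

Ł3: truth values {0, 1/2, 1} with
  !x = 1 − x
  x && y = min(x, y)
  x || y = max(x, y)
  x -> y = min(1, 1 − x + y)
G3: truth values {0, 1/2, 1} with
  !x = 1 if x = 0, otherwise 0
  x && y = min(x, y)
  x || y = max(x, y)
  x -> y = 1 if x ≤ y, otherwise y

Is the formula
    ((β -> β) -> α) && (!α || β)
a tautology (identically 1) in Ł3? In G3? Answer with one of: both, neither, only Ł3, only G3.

neither

In Ł3: at α = 0, β = 0 the value is 0 — not a tautology.
In G3: at α = 0, β = 0 the value is 0 — not a tautology.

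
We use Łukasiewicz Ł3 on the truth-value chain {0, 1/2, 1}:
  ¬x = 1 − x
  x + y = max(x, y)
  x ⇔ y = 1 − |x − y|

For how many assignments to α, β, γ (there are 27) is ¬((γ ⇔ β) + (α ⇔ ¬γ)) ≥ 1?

2

value 1: 2 assignments (counts)
value 1/2: 10 assignments
value 0: 15 assignments
So 2 of the 27 assignments meet the threshold.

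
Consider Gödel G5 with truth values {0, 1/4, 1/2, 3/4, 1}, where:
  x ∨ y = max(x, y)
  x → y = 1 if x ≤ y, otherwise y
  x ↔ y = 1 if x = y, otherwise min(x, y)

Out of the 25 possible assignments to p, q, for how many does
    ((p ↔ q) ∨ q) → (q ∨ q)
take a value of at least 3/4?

22

value 1: 21 assignments (counts)
value 3/4: 1 assignment (counts)
value 1/2: 1 assignment
value 1/4: 1 assignment
value 0: 1 assignment
So 22 of the 25 assignments meet the threshold.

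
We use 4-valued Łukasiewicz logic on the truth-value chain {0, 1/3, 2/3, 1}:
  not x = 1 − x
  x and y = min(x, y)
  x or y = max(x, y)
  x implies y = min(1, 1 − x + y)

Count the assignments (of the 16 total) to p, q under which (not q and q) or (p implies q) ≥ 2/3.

p = 0, q = 0 ↦ 1  ≥
p = 0, q = 1/3 ↦ 1  ≥
p = 0, q = 2/3 ↦ 1  ≥
p = 0, q = 1 ↦ 1  ≥
p = 1/3, q = 0 ↦ 2/3  ≥
p = 1/3, q = 1/3 ↦ 1  ≥
p = 1/3, q = 2/3 ↦ 1  ≥
p = 1/3, q = 1 ↦ 1  ≥
p = 2/3, q = 0 ↦ 1/3  <
p = 2/3, q = 1/3 ↦ 2/3  ≥
p = 2/3, q = 2/3 ↦ 1  ≥
p = 2/3, q = 1 ↦ 1  ≥
p = 1, q = 0 ↦ 0  <
p = 1, q = 1/3 ↦ 1/3  <
p = 1, q = 2/3 ↦ 2/3  ≥
p = 1, q = 1 ↦ 1  ≥
So 13 of the 16 assignments meet the threshold.

13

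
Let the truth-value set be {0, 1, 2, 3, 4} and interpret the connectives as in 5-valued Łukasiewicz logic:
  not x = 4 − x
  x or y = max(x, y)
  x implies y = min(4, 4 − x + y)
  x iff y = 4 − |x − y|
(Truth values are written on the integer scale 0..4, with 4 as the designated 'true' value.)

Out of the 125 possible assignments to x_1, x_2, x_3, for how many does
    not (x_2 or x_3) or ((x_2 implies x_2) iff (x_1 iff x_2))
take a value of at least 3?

75

value 4: 29 assignments (counts)
value 3: 46 assignments (counts)
value 2: 29 assignments
value 1: 15 assignments
value 0: 6 assignments
So 75 of the 125 assignments meet the threshold.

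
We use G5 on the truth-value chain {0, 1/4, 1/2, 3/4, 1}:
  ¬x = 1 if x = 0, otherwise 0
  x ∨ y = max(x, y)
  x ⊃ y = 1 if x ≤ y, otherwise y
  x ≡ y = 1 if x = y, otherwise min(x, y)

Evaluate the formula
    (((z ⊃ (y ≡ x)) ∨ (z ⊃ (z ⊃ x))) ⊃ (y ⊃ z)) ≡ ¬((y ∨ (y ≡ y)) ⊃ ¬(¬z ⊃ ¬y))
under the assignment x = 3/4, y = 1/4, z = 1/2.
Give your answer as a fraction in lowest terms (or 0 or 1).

y ≡ x = 1/4 ≡ 3/4 = 1/4
z ⊃ (y ≡ x) = 1/2 ⊃ 1/4 = 1/4
z ⊃ x = 1/2 ⊃ 3/4 = 1
z ⊃ (z ⊃ x) = 1/2 ⊃ 1 = 1
(z ⊃ (y ≡ x)) ∨ (z ⊃ (z ⊃ x)) = 1/4 ∨ 1 = 1
y ⊃ z = 1/4 ⊃ 1/2 = 1
((z ⊃ (y ≡ x)) ∨ (z ⊃ (z ⊃ x))) ⊃ (y ⊃ z) = 1 ⊃ 1 = 1
y ≡ y = 1/4 ≡ 1/4 = 1
y ∨ (y ≡ y) = 1/4 ∨ 1 = 1
¬z = ¬1/2 = 0
¬y = ¬1/4 = 0
¬z ⊃ ¬y = 0 ⊃ 0 = 1
¬(¬z ⊃ ¬y) = ¬1 = 0
(y ∨ (y ≡ y)) ⊃ ¬(¬z ⊃ ¬y) = 1 ⊃ 0 = 0
¬((y ∨ (y ≡ y)) ⊃ ¬(¬z ⊃ ¬y)) = ¬0 = 1
(((z ⊃ (y ≡ x)) ∨ (z ⊃ (z ⊃ x))) ⊃ (y ⊃ z)) ≡ ¬((y ∨ (y ≡ y)) ⊃ ¬(¬z ⊃ ¬y)) = 1 ≡ 1 = 1

1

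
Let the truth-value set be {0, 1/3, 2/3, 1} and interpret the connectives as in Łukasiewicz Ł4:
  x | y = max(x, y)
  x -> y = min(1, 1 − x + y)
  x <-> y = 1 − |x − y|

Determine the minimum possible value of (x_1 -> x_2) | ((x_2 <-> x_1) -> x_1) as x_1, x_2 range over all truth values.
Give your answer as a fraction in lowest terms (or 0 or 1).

Take x_1 = 1/3, x_2 = 0:
x_1 -> x_2 = 1/3 -> 0 = 2/3
x_2 <-> x_1 = 0 <-> 1/3 = 2/3
(x_2 <-> x_1) -> x_1 = 2/3 -> 1/3 = 2/3
(x_1 -> x_2) | ((x_2 <-> x_1) -> x_1) = 2/3 | 2/3 = 2/3
No assignment yields a value below 2/3, so this is the minimum.

2/3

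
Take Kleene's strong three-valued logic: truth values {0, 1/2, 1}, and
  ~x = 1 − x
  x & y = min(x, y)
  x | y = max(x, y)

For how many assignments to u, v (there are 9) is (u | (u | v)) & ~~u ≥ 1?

u = 0, v = 0 ↦ 0  <
u = 0, v = 1/2 ↦ 0  <
u = 0, v = 1 ↦ 0  <
u = 1/2, v = 0 ↦ 1/2  <
u = 1/2, v = 1/2 ↦ 1/2  <
u = 1/2, v = 1 ↦ 1/2  <
u = 1, v = 0 ↦ 1  ≥
u = 1, v = 1/2 ↦ 1  ≥
u = 1, v = 1 ↦ 1  ≥
So 3 of the 9 assignments meet the threshold.

3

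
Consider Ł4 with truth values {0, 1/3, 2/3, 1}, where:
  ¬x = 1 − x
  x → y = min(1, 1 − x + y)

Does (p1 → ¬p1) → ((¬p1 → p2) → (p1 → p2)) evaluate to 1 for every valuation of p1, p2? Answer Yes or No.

p1 = 0, p2 = 0 ↦ 1
p1 = 0, p2 = 1/3 ↦ 1
p1 = 0, p2 = 2/3 ↦ 1
p1 = 0, p2 = 1 ↦ 1
p1 = 1/3, p2 = 0 ↦ 1
p1 = 1/3, p2 = 1/3 ↦ 1
p1 = 1/3, p2 = 2/3 ↦ 1
p1 = 1/3, p2 = 1 ↦ 1
p1 = 2/3, p2 = 0 ↦ 1
p1 = 2/3, p2 = 1/3 ↦ 1
p1 = 2/3, p2 = 2/3 ↦ 1
p1 = 2/3, p2 = 1 ↦ 1
p1 = 1, p2 = 0 ↦ 1
p1 = 1, p2 = 1/3 ↦ 1
p1 = 1, p2 = 2/3 ↦ 1
p1 = 1, p2 = 1 ↦ 1
Every assignment gives a value ≥ 1.

Yes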